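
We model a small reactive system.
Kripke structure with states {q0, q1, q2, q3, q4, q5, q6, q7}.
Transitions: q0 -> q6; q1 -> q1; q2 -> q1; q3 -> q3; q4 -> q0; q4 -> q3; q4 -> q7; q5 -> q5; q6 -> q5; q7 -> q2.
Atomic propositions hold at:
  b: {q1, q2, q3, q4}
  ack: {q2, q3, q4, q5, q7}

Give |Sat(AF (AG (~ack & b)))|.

Sat(~ack) = {q0, q1, q6}
Sat(~ack & b) = {q1}
AG (~ack & b): greatest fixpoint, start Z0 = {q1}, keep only states in Sat with every successor in Z. Already a fixed point.
Sat(AG (~ack & b)) = {q1}
AF (AG (~ack & b)): least fixpoint, start Z0 = {q1}, add states with every successor in Z. Z1 = {q1, q2}; Z2 = {q1, q2, q7}; fixed.
Sat(AF (AG (~ack & b))) = {q1, q2, q7}
|Sat(AF (AG (~ack & b)))| = |{q1, q2, q7}| = 3.

3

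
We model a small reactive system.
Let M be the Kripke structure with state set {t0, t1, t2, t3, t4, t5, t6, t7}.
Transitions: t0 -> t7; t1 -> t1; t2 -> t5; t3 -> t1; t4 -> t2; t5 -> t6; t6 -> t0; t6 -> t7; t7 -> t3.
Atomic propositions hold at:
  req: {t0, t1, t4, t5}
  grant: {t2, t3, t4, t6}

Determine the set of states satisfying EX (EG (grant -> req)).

Sat(grant -> req) = {t0, t1, t4, t5, t7}
EG (grant -> req): greatest fixpoint, start Z0 = {t0, t1, t4, t5, t7}, keep only states in Sat with some successor in Z. Z1 = {t0, t1}; Z2 = {t1}; fixed.
Sat(EG (grant -> req)) = {t1}
Sat(EX (EG (grant -> req))) = {s : some successor in {t1}} = {t1, t3}

{t1, t3}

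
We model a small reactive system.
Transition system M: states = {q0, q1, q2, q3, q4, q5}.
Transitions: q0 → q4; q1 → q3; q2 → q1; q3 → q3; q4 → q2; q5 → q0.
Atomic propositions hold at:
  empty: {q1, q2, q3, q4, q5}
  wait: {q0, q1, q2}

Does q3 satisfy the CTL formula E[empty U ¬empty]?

No

Sat(¬empty) = {q0}
E[empty U ¬empty]: least fixpoint, start Z0 = Sat(¬empty) = {q0}, add states in Sat(empty) with some successor in Z. Z1 = {q0, q5}; fixed.
Sat(E[empty U ¬empty]) = {q0, q5}
q3 ∉ Sat(E[empty U ¬empty]) = {q0, q5}, so the formula does not hold at q3.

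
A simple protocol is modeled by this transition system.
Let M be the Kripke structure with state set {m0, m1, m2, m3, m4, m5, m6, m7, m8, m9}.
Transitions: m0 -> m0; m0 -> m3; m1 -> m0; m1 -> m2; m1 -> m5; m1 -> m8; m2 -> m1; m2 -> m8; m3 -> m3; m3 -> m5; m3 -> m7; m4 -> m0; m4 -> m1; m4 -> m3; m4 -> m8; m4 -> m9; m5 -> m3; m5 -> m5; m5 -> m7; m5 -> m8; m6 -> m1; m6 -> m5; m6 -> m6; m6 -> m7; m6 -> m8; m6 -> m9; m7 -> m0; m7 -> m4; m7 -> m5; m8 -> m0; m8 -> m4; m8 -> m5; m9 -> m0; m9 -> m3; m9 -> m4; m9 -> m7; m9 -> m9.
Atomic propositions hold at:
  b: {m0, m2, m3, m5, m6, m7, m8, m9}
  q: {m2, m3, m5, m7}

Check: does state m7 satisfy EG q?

EG q: greatest fixpoint, start Z0 = {m2, m3, m5, m7}, keep only states in Sat with some successor in Z. Z1 = {m3, m5, m7}; fixed.
Sat(EG q) = {m3, m5, m7}
m7 ∈ Sat(EG q) = {m3, m5, m7}, so the formula holds at m7.

Yes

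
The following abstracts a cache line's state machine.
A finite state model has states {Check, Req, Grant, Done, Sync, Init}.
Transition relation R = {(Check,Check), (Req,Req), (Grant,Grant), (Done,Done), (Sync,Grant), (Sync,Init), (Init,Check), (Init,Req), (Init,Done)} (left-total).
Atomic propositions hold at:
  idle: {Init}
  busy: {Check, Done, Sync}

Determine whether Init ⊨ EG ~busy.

Sat(~busy) = {Req, Grant, Init}
EG ~busy: greatest fixpoint, start Z0 = {Req, Grant, Init}, keep only states in Sat with some successor in Z. Already a fixed point.
Sat(EG ~busy) = {Req, Grant, Init}
Init ∈ Sat(EG ~busy) = {Req, Grant, Init}, so the formula holds at Init.

Yes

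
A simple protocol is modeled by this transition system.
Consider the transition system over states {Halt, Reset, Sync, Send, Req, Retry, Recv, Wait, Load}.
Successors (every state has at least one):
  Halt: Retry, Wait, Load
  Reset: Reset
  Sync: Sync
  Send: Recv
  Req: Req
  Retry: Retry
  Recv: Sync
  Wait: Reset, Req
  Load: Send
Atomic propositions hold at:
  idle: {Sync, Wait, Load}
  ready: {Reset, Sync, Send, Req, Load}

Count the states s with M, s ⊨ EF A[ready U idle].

A[ready U idle]: least fixpoint, start Z0 = Sat(idle) = {Sync, Wait, Load}, add states in Sat(ready) with every successor in Z. Already a fixed point.
Sat(A[ready U idle]) = {Sync, Wait, Load}
EF A[ready U idle]: least fixpoint, start Z0 = {Sync, Wait, Load}, add states with some successor in Z. Z1 = {Halt, Sync, Recv, Wait, Load}; Z2 = {Halt, Sync, Send, Recv, Wait, Load}; fixed.
Sat(EF A[ready U idle]) = {Halt, Sync, Send, Recv, Wait, Load}
|Sat(EF A[ready U idle])| = |{Halt, Sync, Send, Recv, Wait, Load}| = 6.

6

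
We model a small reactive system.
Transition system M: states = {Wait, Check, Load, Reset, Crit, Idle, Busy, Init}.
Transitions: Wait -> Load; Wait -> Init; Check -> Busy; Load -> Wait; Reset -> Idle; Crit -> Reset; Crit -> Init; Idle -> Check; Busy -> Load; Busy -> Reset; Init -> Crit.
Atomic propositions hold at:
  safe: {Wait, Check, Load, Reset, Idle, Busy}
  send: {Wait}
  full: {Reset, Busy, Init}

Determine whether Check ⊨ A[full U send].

A[full U send]: least fixpoint, start Z0 = Sat(send) = {Wait}, add states in Sat(full) with every successor in Z. Already a fixed point.
Sat(A[full U send]) = {Wait}
Check ∉ Sat(A[full U send]) = {Wait}, so the formula does not hold at Check.

No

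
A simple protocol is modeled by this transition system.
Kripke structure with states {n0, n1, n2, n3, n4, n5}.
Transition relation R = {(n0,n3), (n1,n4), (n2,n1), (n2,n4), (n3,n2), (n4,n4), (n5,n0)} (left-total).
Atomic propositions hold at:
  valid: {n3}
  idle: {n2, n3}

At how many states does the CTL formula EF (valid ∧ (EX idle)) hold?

3

Sat(EX idle) = {s : some successor in {n2, n3}} = {n0, n3}
Sat(valid ∧ (EX idle)) = {n3}
EF (valid ∧ (EX idle)): least fixpoint, start Z0 = {n3}, add states with some successor in Z. Z1 = {n0, n3}; Z2 = {n0, n3, n5}; fixed.
Sat(EF (valid ∧ (EX idle))) = {n0, n3, n5}
|Sat(EF (valid ∧ (EX idle)))| = |{n0, n3, n5}| = 3.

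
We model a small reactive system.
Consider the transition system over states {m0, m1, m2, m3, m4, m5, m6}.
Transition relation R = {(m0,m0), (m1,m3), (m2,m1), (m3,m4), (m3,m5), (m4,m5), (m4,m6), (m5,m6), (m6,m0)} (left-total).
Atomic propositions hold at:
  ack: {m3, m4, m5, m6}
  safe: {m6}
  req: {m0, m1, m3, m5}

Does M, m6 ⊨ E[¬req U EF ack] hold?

Yes

Sat(¬req) = {m2, m4, m6}
EF ack: least fixpoint, start Z0 = {m3, m4, m5, m6}, add states with some successor in Z. Z1 = {m1, m3, m4, m5, m6}; Z2 = {m1, m2, m3, m4, m5, m6}; fixed.
Sat(EF ack) = {m1, m2, m3, m4, m5, m6}
E[¬req U EF ack]: least fixpoint, start Z0 = Sat(EF ack) = {m1, m2, m3, m4, m5, m6}, add states in Sat(¬req) with some successor in Z. Already a fixed point.
Sat(E[¬req U EF ack]) = {m1, m2, m3, m4, m5, m6}
m6 ∈ Sat(E[¬req U EF ack]) = {m1, m2, m3, m4, m5, m6}, so the formula holds at m6.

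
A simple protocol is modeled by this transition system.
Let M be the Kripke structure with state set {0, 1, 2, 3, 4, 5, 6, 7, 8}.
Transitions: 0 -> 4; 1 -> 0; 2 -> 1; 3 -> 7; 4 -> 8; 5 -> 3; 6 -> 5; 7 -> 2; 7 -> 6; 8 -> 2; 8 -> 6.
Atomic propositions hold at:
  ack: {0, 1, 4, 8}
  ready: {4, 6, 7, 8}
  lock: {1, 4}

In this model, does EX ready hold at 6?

Sat(EX ready) = {s : some successor in {4, 6, 7, 8}} = {0, 3, 4, 7, 8}
6 ∉ Sat(EX ready) = {0, 3, 4, 7, 8}, so the formula does not hold at 6.

No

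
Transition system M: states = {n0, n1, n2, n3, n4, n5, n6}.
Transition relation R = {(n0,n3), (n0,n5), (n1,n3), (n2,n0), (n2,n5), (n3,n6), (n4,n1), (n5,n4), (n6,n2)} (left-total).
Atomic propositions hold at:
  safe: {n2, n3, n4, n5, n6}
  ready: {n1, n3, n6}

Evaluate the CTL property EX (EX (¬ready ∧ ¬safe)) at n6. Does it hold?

Yes

Sat(¬ready) = {n0, n2, n4, n5}
Sat(¬safe) = {n0, n1}
Sat(¬ready ∧ ¬safe) = {n0}
Sat(EX (¬ready ∧ ¬safe)) = {s : some successor in {n0}} = {n2}
Sat(EX (EX (¬ready ∧ ¬safe))) = {s : some successor in {n2}} = {n6}
n6 ∈ Sat(EX (EX (¬ready ∧ ¬safe))) = {n6}, so the formula holds at n6.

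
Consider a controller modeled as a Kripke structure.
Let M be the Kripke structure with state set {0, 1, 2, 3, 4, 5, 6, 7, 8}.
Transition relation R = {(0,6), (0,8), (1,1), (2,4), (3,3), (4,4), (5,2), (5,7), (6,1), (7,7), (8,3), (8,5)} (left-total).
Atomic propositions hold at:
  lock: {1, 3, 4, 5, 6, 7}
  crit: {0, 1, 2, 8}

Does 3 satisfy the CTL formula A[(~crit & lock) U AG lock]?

Sat(~crit) = {3, 4, 5, 6, 7}
Sat(~crit & lock) = {3, 4, 5, 6, 7}
AG lock: greatest fixpoint, start Z0 = {1, 3, 4, 5, 6, 7}, keep only states in Sat with every successor in Z. Z1 = {1, 3, 4, 6, 7}; fixed.
Sat(AG lock) = {1, 3, 4, 6, 7}
A[(~crit & lock) U AG lock]: least fixpoint, start Z0 = Sat(AG lock) = {1, 3, 4, 6, 7}, add states in Sat(~crit & lock) with every successor in Z. Already a fixed point.
Sat(A[(~crit & lock) U AG lock]) = {1, 3, 4, 6, 7}
3 ∈ Sat(A[(~crit & lock) U AG lock]) = {1, 3, 4, 6, 7}, so the formula holds at 3.

Yes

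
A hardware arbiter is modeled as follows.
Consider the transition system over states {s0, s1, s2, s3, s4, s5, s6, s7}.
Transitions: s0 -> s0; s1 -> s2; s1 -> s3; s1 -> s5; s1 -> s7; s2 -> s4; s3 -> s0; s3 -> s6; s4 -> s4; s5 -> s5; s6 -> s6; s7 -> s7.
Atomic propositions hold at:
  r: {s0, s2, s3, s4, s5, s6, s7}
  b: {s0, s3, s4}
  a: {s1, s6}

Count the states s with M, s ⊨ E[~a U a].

3

Sat(~a) = {s0, s2, s3, s4, s5, s7}
E[~a U a]: least fixpoint, start Z0 = Sat(a) = {s1, s6}, add states in Sat(~a) with some successor in Z. Z1 = {s1, s3, s6}; fixed.
Sat(E[~a U a]) = {s1, s3, s6}
|Sat(E[~a U a])| = |{s1, s3, s6}| = 3.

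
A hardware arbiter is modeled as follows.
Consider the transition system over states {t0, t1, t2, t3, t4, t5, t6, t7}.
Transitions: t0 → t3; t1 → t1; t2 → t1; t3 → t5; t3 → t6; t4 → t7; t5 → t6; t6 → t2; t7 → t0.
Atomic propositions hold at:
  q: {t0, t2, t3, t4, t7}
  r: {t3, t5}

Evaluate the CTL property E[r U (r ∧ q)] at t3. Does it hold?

Yes

Sat(r ∧ q) = {t3}
E[r U (r ∧ q)]: least fixpoint, start Z0 = Sat((r ∧ q)) = {t3}, add states in Sat(r) with some successor in Z. Already a fixed point.
Sat(E[r U (r ∧ q)]) = {t3}
t3 ∈ Sat(E[r U (r ∧ q)]) = {t3}, so the formula holds at t3.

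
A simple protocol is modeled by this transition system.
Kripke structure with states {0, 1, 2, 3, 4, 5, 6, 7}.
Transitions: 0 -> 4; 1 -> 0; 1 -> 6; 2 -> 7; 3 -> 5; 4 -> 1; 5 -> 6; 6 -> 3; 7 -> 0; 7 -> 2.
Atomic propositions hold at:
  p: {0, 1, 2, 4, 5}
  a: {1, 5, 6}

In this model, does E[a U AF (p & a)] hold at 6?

Sat(p & a) = {1, 5}
AF (p & a): least fixpoint, start Z0 = {1, 5}, add states with every successor in Z. Z1 = {1, 3, 4, 5}; Z2 = {0, 1, 3, 4, 5, 6}; fixed.
Sat(AF (p & a)) = {0, 1, 3, 4, 5, 6}
E[a U AF (p & a)]: least fixpoint, start Z0 = Sat(AF (p & a)) = {0, 1, 3, 4, 5, 6}, add states in Sat(a) with some successor in Z. Already a fixed point.
Sat(E[a U AF (p & a)]) = {0, 1, 3, 4, 5, 6}
6 ∈ Sat(E[a U AF (p & a)]) = {0, 1, 3, 4, 5, 6}, so the formula holds at 6.

Yes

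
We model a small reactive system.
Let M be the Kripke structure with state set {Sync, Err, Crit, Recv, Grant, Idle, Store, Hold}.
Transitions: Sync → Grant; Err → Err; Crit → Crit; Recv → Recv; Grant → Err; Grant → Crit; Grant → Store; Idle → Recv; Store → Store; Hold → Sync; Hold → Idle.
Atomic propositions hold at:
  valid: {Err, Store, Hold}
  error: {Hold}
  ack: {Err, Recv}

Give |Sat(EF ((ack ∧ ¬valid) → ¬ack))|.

Sat(¬valid) = {Sync, Crit, Recv, Grant, Idle}
Sat(ack ∧ ¬valid) = {Recv}
Sat(¬ack) = {Sync, Crit, Grant, Idle, Store, Hold}
Sat((ack ∧ ¬valid) → ¬ack) = {Sync, Err, Crit, Grant, Idle, Store, Hold}
EF ((ack ∧ ¬valid) → ¬ack): least fixpoint, start Z0 = {Sync, Err, Crit, Grant, Idle, Store, Hold}, add states with some successor in Z. Already a fixed point.
Sat(EF ((ack ∧ ¬valid) → ¬ack)) = {Sync, Err, Crit, Grant, Idle, Store, Hold}
|Sat(EF ((ack ∧ ¬valid) → ¬ack))| = |{Sync, Err, Crit, Grant, Idle, Store, Hold}| = 7.

7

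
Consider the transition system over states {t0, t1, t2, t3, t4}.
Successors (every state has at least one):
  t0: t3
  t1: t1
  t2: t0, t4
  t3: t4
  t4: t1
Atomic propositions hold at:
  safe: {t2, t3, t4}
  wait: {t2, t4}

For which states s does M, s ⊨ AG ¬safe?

Sat(¬safe) = {t0, t1}
AG ¬safe: greatest fixpoint, start Z0 = {t0, t1}, keep only states in Sat with every successor in Z. Z1 = {t1}; fixed.
Sat(AG ¬safe) = {t1}

{t1}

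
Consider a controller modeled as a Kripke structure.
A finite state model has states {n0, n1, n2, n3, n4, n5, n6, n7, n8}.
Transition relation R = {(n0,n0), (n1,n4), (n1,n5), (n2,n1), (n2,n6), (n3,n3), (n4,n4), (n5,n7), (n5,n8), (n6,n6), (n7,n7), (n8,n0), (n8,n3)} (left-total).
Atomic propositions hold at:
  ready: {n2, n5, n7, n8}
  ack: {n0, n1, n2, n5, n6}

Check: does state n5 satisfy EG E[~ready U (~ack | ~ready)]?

No

Sat(~ready) = {n0, n1, n3, n4, n6}
Sat(~ack) = {n3, n4, n7, n8}
Sat(~ack | ~ready) = {n0, n1, n3, n4, n6, n7, n8}
E[~ready U (~ack | ~ready)]: least fixpoint, start Z0 = Sat((~ack | ~ready)) = {n0, n1, n3, n4, n6, n7, n8}, add states in Sat(~ready) with some successor in Z. Already a fixed point.
Sat(E[~ready U (~ack | ~ready)]) = {n0, n1, n3, n4, n6, n7, n8}
EG E[~ready U (~ack | ~ready)]: greatest fixpoint, start Z0 = {n0, n1, n3, n4, n6, n7, n8}, keep only states in Sat with some successor in Z. Already a fixed point.
Sat(EG E[~ready U (~ack | ~ready)]) = {n0, n1, n3, n4, n6, n7, n8}
n5 ∉ Sat(EG E[~ready U (~ack | ~ready)]) = {n0, n1, n3, n4, n6, n7, n8}, so the formula does not hold at n5.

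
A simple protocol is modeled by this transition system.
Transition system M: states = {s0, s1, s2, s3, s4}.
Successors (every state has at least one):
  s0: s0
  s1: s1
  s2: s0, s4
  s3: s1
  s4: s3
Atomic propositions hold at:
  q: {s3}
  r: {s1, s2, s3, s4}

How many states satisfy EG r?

4

EG r: greatest fixpoint, start Z0 = {s1, s2, s3, s4}, keep only states in Sat with some successor in Z. Already a fixed point.
Sat(EG r) = {s1, s2, s3, s4}
|Sat(EG r)| = |{s1, s2, s3, s4}| = 4.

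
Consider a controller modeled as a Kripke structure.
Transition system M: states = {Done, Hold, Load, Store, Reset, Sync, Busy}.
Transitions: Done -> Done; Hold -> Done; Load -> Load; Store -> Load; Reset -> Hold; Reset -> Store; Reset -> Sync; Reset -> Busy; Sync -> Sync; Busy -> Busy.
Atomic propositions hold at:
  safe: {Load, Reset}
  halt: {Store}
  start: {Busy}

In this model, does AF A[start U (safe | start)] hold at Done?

Sat(safe | start) = {Load, Reset, Busy}
A[start U (safe | start)]: least fixpoint, start Z0 = Sat((safe | start)) = {Load, Reset, Busy}, add states in Sat(start) with every successor in Z. Already a fixed point.
Sat(A[start U (safe | start)]) = {Load, Reset, Busy}
AF A[start U (safe | start)]: least fixpoint, start Z0 = {Load, Reset, Busy}, add states with every successor in Z. Z1 = {Load, Store, Reset, Busy}; fixed.
Sat(AF A[start U (safe | start)]) = {Load, Store, Reset, Busy}
Done ∉ Sat(AF A[start U (safe | start)]) = {Load, Store, Reset, Busy}, so the formula does not hold at Done.

No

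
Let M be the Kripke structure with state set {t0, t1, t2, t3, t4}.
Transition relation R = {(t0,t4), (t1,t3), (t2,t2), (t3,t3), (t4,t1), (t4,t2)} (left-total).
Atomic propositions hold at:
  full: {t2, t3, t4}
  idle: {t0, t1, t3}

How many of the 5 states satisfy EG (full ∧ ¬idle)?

Sat(¬idle) = {t2, t4}
Sat(full ∧ ¬idle) = {t2, t4}
EG (full ∧ ¬idle): greatest fixpoint, start Z0 = {t2, t4}, keep only states in Sat with some successor in Z. Already a fixed point.
Sat(EG (full ∧ ¬idle)) = {t2, t4}
|Sat(EG (full ∧ ¬idle))| = |{t2, t4}| = 2.

2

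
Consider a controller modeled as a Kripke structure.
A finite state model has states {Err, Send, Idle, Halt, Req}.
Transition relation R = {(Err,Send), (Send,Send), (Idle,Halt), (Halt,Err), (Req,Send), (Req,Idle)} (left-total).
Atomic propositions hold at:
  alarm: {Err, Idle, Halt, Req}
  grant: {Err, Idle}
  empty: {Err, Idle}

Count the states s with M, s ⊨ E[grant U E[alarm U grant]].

E[alarm U grant]: least fixpoint, start Z0 = Sat(grant) = {Err, Idle}, add states in Sat(alarm) with some successor in Z. Z1 = {Err, Idle, Halt, Req}; fixed.
Sat(E[alarm U grant]) = {Err, Idle, Halt, Req}
E[grant U E[alarm U grant]]: least fixpoint, start Z0 = Sat(E[alarm U grant]) = {Err, Idle, Halt, Req}, add states in Sat(grant) with some successor in Z. Already a fixed point.
Sat(E[grant U E[alarm U grant]]) = {Err, Idle, Halt, Req}
|Sat(E[grant U E[alarm U grant]])| = |{Err, Idle, Halt, Req}| = 4.

4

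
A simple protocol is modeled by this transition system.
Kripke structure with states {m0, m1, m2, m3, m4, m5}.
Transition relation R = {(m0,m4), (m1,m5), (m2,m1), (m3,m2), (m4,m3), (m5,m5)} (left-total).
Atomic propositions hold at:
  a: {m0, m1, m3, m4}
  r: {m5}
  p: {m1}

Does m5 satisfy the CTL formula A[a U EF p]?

EF p: least fixpoint, start Z0 = {m1}, add states with some successor in Z. Z1 = {m1, m2}; Z2 = {m1, m2, m3}; Z3 = {m1, m2, m3, m4}; Z4 = {m0, m1, m2, m3, m4}; fixed.
Sat(EF p) = {m0, m1, m2, m3, m4}
A[a U EF p]: least fixpoint, start Z0 = Sat(EF p) = {m0, m1, m2, m3, m4}, add states in Sat(a) with every successor in Z. Already a fixed point.
Sat(A[a U EF p]) = {m0, m1, m2, m3, m4}
m5 ∉ Sat(A[a U EF p]) = {m0, m1, m2, m3, m4}, so the formula does not hold at m5.

No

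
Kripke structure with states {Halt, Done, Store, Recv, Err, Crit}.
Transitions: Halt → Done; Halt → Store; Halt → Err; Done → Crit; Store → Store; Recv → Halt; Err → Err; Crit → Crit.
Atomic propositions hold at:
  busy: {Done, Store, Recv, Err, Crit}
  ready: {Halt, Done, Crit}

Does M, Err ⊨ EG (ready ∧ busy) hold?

No

Sat(ready ∧ busy) = {Done, Crit}
EG (ready ∧ busy): greatest fixpoint, start Z0 = {Done, Crit}, keep only states in Sat with some successor in Z. Already a fixed point.
Sat(EG (ready ∧ busy)) = {Done, Crit}
Err ∉ Sat(EG (ready ∧ busy)) = {Done, Crit}, so the formula does not hold at Err.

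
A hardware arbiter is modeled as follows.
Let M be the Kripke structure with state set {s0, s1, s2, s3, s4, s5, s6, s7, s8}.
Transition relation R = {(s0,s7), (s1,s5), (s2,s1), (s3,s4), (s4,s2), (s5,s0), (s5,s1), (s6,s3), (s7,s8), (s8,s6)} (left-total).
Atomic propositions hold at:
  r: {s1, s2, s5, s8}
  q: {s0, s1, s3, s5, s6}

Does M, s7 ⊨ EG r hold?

No

EG r: greatest fixpoint, start Z0 = {s1, s2, s5, s8}, keep only states in Sat with some successor in Z. Z1 = {s1, s2, s5}; fixed.
Sat(EG r) = {s1, s2, s5}
s7 ∉ Sat(EG r) = {s1, s2, s5}, so the formula does not hold at s7.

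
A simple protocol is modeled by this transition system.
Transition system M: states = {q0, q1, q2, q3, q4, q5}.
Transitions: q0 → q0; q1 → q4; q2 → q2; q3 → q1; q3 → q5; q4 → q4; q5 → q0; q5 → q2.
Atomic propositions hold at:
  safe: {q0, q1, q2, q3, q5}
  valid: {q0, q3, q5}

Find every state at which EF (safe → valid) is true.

{q0, q1, q3, q4, q5}

Sat(safe → valid) = {q0, q3, q4, q5}
EF (safe → valid): least fixpoint, start Z0 = {q0, q3, q4, q5}, add states with some successor in Z. Z1 = {q0, q1, q3, q4, q5}; fixed.
Sat(EF (safe → valid)) = {q0, q1, q3, q4, q5}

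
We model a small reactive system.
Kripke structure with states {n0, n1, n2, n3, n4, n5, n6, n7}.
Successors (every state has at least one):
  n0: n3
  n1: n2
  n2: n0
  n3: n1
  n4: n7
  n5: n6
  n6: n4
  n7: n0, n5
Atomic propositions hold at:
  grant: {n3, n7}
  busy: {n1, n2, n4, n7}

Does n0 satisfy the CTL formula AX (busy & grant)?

No

Sat(busy & grant) = {n7}
Sat(AX (busy & grant)) = {s : every successor in {n7}} = {n4}
n0 ∉ Sat(AX (busy & grant)) = {n4}, so the formula does not hold at n0.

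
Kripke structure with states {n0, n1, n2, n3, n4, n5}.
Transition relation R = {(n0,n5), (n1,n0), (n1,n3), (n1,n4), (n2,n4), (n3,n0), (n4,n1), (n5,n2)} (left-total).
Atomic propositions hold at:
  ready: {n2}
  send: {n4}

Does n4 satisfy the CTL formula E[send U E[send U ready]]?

E[send U ready]: least fixpoint, start Z0 = Sat(ready) = {n2}, add states in Sat(send) with some successor in Z. Already a fixed point.
Sat(E[send U ready]) = {n2}
E[send U E[send U ready]]: least fixpoint, start Z0 = Sat(E[send U ready]) = {n2}, add states in Sat(send) with some successor in Z. Already a fixed point.
Sat(E[send U E[send U ready]]) = {n2}
n4 ∉ Sat(E[send U E[send U ready]]) = {n2}, so the formula does not hold at n4.

No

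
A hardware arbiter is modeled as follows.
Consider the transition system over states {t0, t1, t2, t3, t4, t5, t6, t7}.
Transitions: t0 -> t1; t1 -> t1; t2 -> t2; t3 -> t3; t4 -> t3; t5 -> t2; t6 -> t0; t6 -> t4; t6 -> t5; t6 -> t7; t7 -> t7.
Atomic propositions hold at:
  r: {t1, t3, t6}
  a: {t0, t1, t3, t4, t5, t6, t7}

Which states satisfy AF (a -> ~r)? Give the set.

{t0, t2, t4, t5, t6, t7}

Sat(~r) = {t0, t2, t4, t5, t7}
Sat(a -> ~r) = {t0, t2, t4, t5, t7}
AF (a -> ~r): least fixpoint, start Z0 = {t0, t2, t4, t5, t7}, add states with every successor in Z. Z1 = {t0, t2, t4, t5, t6, t7}; fixed.
Sat(AF (a -> ~r)) = {t0, t2, t4, t5, t6, t7}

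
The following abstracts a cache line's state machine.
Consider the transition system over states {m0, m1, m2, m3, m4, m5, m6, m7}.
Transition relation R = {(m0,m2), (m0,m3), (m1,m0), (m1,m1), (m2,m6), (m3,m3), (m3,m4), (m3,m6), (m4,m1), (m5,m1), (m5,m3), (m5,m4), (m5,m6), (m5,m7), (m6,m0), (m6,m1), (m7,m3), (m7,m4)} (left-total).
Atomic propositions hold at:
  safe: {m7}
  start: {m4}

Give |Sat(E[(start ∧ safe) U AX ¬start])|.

5

Sat(start ∧ safe) = ∅
Sat(¬start) = {m0, m1, m2, m3, m5, m6, m7}
Sat(AX ¬start) = {s : every successor in {m0, m1, m2, m3, m5, m6, m7}} = {m0, m1, m2, m4, m6}
E[(start ∧ safe) U AX ¬start]: least fixpoint, start Z0 = Sat(AX ¬start) = {m0, m1, m2, m4, m6}, add states in Sat(start ∧ safe) with some successor in Z. Already a fixed point.
Sat(E[(start ∧ safe) U AX ¬start]) = {m0, m1, m2, m4, m6}
|Sat(E[(start ∧ safe) U AX ¬start])| = |{m0, m1, m2, m4, m6}| = 5.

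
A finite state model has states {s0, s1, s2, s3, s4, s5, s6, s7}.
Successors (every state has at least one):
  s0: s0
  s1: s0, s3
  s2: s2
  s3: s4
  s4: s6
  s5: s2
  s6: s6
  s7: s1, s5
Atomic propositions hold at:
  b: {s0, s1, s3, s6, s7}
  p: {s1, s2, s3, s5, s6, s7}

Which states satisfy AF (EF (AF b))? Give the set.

AF b: least fixpoint, start Z0 = {s0, s1, s3, s6, s7}, add states with every successor in Z. Z1 = {s0, s1, s3, s4, s6, s7}; fixed.
Sat(AF b) = {s0, s1, s3, s4, s6, s7}
EF (AF b): least fixpoint, start Z0 = {s0, s1, s3, s4, s6, s7}, add states with some successor in Z. Already a fixed point.
Sat(EF (AF b)) = {s0, s1, s3, s4, s6, s7}
AF (EF (AF b)): least fixpoint, start Z0 = {s0, s1, s3, s4, s6, s7}, add states with every successor in Z. Already a fixed point.
Sat(AF (EF (AF b))) = {s0, s1, s3, s4, s6, s7}

{s0, s1, s3, s4, s6, s7}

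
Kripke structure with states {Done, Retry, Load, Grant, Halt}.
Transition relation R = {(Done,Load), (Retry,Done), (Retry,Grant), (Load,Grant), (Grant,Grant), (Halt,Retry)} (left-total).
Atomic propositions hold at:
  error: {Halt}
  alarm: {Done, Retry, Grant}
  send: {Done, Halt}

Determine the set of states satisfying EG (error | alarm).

Sat(error | alarm) = {Done, Retry, Grant, Halt}
EG (error | alarm): greatest fixpoint, start Z0 = {Done, Retry, Grant, Halt}, keep only states in Sat with some successor in Z. Z1 = {Retry, Grant, Halt}; fixed.
Sat(EG (error | alarm)) = {Retry, Grant, Halt}

{Retry, Grant, Halt}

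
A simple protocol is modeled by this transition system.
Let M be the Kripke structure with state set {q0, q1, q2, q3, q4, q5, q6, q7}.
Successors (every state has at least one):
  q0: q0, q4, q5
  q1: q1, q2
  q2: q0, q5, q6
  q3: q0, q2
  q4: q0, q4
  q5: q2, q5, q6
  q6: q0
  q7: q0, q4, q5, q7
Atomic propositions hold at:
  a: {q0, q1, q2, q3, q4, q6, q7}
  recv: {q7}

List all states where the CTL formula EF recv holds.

EF recv: least fixpoint, start Z0 = {q7}, add states with some successor in Z. Already a fixed point.
Sat(EF recv) = {q7}

{q7}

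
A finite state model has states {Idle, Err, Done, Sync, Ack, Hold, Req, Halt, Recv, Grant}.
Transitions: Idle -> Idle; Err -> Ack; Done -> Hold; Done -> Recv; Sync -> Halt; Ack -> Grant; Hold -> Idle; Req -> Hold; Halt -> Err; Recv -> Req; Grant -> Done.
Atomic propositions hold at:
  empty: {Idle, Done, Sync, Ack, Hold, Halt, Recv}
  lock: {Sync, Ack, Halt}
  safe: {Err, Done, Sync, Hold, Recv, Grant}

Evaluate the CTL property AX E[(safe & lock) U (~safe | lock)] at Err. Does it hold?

Yes

Sat(safe & lock) = {Sync}
Sat(~safe) = {Idle, Ack, Req, Halt}
Sat(~safe | lock) = {Idle, Sync, Ack, Req, Halt}
E[(safe & lock) U (~safe | lock)]: least fixpoint, start Z0 = Sat((~safe | lock)) = {Idle, Sync, Ack, Req, Halt}, add states in Sat(safe & lock) with some successor in Z. Already a fixed point.
Sat(E[(safe & lock) U (~safe | lock)]) = {Idle, Sync, Ack, Req, Halt}
Sat(AX E[(safe & lock) U (~safe | lock)]) = {s : every successor in {Idle, Sync, Ack, Req, Halt}} = {Idle, Err, Sync, Hold, Recv}
Err ∈ Sat(AX E[(safe & lock) U (~safe | lock)]) = {Idle, Err, Sync, Hold, Recv}, so the formula holds at Err.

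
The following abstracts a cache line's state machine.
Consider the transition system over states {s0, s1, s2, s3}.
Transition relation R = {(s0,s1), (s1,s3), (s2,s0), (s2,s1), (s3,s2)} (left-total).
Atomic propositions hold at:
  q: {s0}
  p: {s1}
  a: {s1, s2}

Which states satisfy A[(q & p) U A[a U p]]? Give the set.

Sat(q & p) = ∅
A[a U p]: least fixpoint, start Z0 = Sat(p) = {s1}, add states in Sat(a) with every successor in Z. Already a fixed point.
Sat(A[a U p]) = {s1}
A[(q & p) U A[a U p]]: least fixpoint, start Z0 = Sat(A[a U p]) = {s1}, add states in Sat(q & p) with every successor in Z. Already a fixed point.
Sat(A[(q & p) U A[a U p]]) = {s1}

{s1}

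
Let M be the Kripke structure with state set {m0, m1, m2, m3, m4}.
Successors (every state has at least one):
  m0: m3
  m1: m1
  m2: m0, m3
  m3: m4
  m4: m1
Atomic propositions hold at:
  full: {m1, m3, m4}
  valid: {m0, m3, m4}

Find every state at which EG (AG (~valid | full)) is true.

Sat(~valid) = {m1, m2}
Sat(~valid | full) = {m1, m2, m3, m4}
AG (~valid | full): greatest fixpoint, start Z0 = {m1, m2, m3, m4}, keep only states in Sat with every successor in Z. Z1 = {m1, m3, m4}; fixed.
Sat(AG (~valid | full)) = {m1, m3, m4}
EG (AG (~valid | full)): greatest fixpoint, start Z0 = {m1, m3, m4}, keep only states in Sat with some successor in Z. Already a fixed point.
Sat(EG (AG (~valid | full))) = {m1, m3, m4}

{m1, m3, m4}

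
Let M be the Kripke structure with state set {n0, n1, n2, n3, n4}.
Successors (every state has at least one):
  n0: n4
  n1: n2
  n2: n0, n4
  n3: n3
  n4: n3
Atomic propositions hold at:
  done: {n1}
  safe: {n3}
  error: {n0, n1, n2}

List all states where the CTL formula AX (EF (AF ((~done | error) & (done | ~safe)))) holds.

{n0, n1, n2}

Sat(~done) = {n0, n2, n3, n4}
Sat(~done | error) = {n0, n1, n2, n3, n4}
Sat(~safe) = {n0, n1, n2, n4}
Sat(done | ~safe) = {n0, n1, n2, n4}
Sat((~done | error) & (done | ~safe)) = {n0, n1, n2, n4}
AF ((~done | error) & (done | ~safe)): least fixpoint, start Z0 = {n0, n1, n2, n4}, add states with every successor in Z. Already a fixed point.
Sat(AF ((~done | error) & (done | ~safe))) = {n0, n1, n2, n4}
EF (AF ((~done | error) & (done | ~safe))): least fixpoint, start Z0 = {n0, n1, n2, n4}, add states with some successor in Z. Already a fixed point.
Sat(EF (AF ((~done | error) & (done | ~safe)))) = {n0, n1, n2, n4}
Sat(AX (EF (AF ((~done | error) & (done | ~safe))))) = {s : every successor in {n0, n1, n2, n4}} = {n0, n1, n2}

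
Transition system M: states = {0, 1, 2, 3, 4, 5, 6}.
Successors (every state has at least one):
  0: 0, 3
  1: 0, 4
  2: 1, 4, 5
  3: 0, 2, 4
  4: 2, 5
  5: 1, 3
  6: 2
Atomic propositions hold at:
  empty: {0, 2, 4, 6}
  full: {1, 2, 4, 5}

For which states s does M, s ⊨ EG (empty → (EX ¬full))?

{0, 1, 3, 5}

Sat(¬full) = {0, 3, 6}
Sat(EX ¬full) = {s : some successor in {0, 3, 6}} = {0, 1, 3, 5}
Sat(empty → (EX ¬full)) = {0, 1, 3, 5}
EG (empty → (EX ¬full)): greatest fixpoint, start Z0 = {0, 1, 3, 5}, keep only states in Sat with some successor in Z. Already a fixed point.
Sat(EG (empty → (EX ¬full))) = {0, 1, 3, 5}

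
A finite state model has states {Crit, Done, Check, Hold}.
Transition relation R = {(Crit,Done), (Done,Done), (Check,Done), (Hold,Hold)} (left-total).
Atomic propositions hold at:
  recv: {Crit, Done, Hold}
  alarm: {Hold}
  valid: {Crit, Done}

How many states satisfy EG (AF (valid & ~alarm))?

Sat(~alarm) = {Crit, Done, Check}
Sat(valid & ~alarm) = {Crit, Done}
AF (valid & ~alarm): least fixpoint, start Z0 = {Crit, Done}, add states with every successor in Z. Z1 = {Crit, Done, Check}; fixed.
Sat(AF (valid & ~alarm)) = {Crit, Done, Check}
EG (AF (valid & ~alarm)): greatest fixpoint, start Z0 = {Crit, Done, Check}, keep only states in Sat with some successor in Z. Already a fixed point.
Sat(EG (AF (valid & ~alarm))) = {Crit, Done, Check}
|Sat(EG (AF (valid & ~alarm)))| = |{Crit, Done, Check}| = 3.

3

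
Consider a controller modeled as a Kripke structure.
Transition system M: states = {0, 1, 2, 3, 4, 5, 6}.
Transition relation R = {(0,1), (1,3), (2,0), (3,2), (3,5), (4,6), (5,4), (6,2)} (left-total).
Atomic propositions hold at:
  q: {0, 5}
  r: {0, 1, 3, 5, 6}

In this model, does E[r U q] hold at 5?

Yes

E[r U q]: least fixpoint, start Z0 = Sat(q) = {0, 5}, add states in Sat(r) with some successor in Z. Z1 = {0, 3, 5}; Z2 = {0, 1, 3, 5}; fixed.
Sat(E[r U q]) = {0, 1, 3, 5}
5 ∈ Sat(E[r U q]) = {0, 1, 3, 5}, so the formula holds at 5.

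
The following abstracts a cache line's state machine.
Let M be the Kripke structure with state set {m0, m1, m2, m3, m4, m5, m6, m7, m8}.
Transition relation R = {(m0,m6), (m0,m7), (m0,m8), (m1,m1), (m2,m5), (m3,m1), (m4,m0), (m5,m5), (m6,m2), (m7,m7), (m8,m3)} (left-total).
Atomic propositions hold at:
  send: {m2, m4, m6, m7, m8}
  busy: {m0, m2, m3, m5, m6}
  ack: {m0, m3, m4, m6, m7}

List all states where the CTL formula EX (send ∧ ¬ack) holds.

{m0, m6}

Sat(¬ack) = {m1, m2, m5, m8}
Sat(send ∧ ¬ack) = {m2, m8}
Sat(EX (send ∧ ¬ack)) = {s : some successor in {m2, m8}} = {m0, m6}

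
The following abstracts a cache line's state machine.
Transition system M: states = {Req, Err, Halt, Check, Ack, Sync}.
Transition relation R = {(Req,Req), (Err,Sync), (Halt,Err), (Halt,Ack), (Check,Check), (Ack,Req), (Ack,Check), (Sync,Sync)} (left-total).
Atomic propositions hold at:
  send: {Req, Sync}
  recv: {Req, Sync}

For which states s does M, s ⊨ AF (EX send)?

Sat(EX send) = {s : some successor in {Req, Sync}} = {Req, Err, Ack, Sync}
AF (EX send): least fixpoint, start Z0 = {Req, Err, Ack, Sync}, add states with every successor in Z. Z1 = {Req, Err, Halt, Ack, Sync}; fixed.
Sat(AF (EX send)) = {Req, Err, Halt, Ack, Sync}

{Req, Err, Halt, Ack, Sync}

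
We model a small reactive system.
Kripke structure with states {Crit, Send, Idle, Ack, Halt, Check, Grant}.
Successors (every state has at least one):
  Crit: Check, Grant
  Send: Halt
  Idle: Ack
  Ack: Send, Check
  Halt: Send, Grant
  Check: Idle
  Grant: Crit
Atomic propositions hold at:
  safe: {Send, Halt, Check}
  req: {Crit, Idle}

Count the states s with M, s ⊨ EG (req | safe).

2

Sat(req | safe) = {Crit, Send, Idle, Halt, Check}
EG (req | safe): greatest fixpoint, start Z0 = {Crit, Send, Idle, Halt, Check}, keep only states in Sat with some successor in Z. Z1 = {Crit, Send, Halt, Check}; Z2 = {Crit, Send, Halt}; Z3 = {Send, Halt}; fixed.
Sat(EG (req | safe)) = {Send, Halt}
|Sat(EG (req | safe))| = |{Send, Halt}| = 2.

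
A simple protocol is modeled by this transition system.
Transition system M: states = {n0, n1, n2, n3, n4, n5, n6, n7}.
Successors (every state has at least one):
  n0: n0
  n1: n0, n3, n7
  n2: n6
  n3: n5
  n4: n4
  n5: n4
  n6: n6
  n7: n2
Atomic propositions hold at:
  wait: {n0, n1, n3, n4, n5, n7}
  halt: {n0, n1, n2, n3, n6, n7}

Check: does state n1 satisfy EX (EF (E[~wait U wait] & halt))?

Yes

Sat(~wait) = {n2, n6}
E[~wait U wait]: least fixpoint, start Z0 = Sat(wait) = {n0, n1, n3, n4, n5, n7}, add states in Sat(~wait) with some successor in Z. Already a fixed point.
Sat(E[~wait U wait]) = {n0, n1, n3, n4, n5, n7}
Sat(E[~wait U wait] & halt) = {n0, n1, n3, n7}
EF (E[~wait U wait] & halt): least fixpoint, start Z0 = {n0, n1, n3, n7}, add states with some successor in Z. Already a fixed point.
Sat(EF (E[~wait U wait] & halt)) = {n0, n1, n3, n7}
Sat(EX (EF (E[~wait U wait] & halt))) = {s : some successor in {n0, n1, n3, n7}} = {n0, n1}
n1 ∈ Sat(EX (EF (E[~wait U wait] & halt))) = {n0, n1}, so the formula holds at n1.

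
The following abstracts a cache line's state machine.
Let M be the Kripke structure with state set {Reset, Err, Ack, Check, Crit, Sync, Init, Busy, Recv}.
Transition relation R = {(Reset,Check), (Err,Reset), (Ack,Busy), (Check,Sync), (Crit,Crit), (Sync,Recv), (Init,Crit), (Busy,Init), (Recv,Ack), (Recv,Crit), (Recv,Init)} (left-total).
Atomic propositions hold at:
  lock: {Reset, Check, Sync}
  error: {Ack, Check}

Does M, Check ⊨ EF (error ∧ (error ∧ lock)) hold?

Yes

Sat(error ∧ lock) = {Check}
Sat(error ∧ (error ∧ lock)) = {Check}
EF (error ∧ (error ∧ lock)): least fixpoint, start Z0 = {Check}, add states with some successor in Z. Z1 = {Reset, Check}; Z2 = {Reset, Err, Check}; fixed.
Sat(EF (error ∧ (error ∧ lock))) = {Reset, Err, Check}
Check ∈ Sat(EF (error ∧ (error ∧ lock))) = {Reset, Err, Check}, so the formula holds at Check.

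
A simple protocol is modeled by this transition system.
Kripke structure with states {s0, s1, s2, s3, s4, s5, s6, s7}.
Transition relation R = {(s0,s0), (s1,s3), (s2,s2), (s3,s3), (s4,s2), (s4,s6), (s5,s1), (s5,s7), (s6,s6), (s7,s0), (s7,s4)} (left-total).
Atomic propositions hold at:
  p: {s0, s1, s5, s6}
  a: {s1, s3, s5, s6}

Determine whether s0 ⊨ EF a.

EF a: least fixpoint, start Z0 = {s1, s3, s5, s6}, add states with some successor in Z. Z1 = {s1, s3, s4, s5, s6}; Z2 = {s1, s3, s4, s5, s6, s7}; fixed.
Sat(EF a) = {s1, s3, s4, s5, s6, s7}
s0 ∉ Sat(EF a) = {s1, s3, s4, s5, s6, s7}, so the formula does not hold at s0.

No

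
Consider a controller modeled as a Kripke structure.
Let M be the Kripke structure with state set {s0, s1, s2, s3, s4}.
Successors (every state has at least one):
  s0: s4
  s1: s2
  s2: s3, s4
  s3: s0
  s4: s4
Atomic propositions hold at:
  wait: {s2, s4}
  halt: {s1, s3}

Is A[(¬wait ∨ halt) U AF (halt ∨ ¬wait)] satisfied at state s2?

Sat(¬wait) = {s0, s1, s3}
Sat(¬wait ∨ halt) = {s0, s1, s3}
Sat(halt ∨ ¬wait) = {s0, s1, s3}
AF (halt ∨ ¬wait): least fixpoint, start Z0 = {s0, s1, s3}, add states with every successor in Z. Already a fixed point.
Sat(AF (halt ∨ ¬wait)) = {s0, s1, s3}
A[(¬wait ∨ halt) U AF (halt ∨ ¬wait)]: least fixpoint, start Z0 = Sat(AF (halt ∨ ¬wait)) = {s0, s1, s3}, add states in Sat(¬wait ∨ halt) with every successor in Z. Already a fixed point.
Sat(A[(¬wait ∨ halt) U AF (halt ∨ ¬wait)]) = {s0, s1, s3}
s2 ∉ Sat(A[(¬wait ∨ halt) U AF (halt ∨ ¬wait)]) = {s0, s1, s3}, so the formula does not hold at s2.

No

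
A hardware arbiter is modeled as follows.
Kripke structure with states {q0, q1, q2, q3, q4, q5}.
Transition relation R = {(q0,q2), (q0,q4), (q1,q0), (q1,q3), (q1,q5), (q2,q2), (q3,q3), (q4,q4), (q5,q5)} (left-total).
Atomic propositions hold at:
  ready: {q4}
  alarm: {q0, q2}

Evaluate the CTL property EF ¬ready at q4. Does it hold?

No

Sat(¬ready) = {q0, q1, q2, q3, q5}
EF ¬ready: least fixpoint, start Z0 = {q0, q1, q2, q3, q5}, add states with some successor in Z. Already a fixed point.
Sat(EF ¬ready) = {q0, q1, q2, q3, q5}
q4 ∉ Sat(EF ¬ready) = {q0, q1, q2, q3, q5}, so the formula does not hold at q4.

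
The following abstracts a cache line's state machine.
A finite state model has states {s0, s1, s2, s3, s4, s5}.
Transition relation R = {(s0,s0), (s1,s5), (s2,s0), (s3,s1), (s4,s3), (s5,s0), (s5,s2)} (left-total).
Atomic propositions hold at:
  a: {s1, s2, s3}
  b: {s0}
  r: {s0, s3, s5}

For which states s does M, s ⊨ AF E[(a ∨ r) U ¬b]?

Sat(a ∨ r) = {s0, s1, s2, s3, s5}
Sat(¬b) = {s1, s2, s3, s4, s5}
E[(a ∨ r) U ¬b]: least fixpoint, start Z0 = Sat(¬b) = {s1, s2, s3, s4, s5}, add states in Sat(a ∨ r) with some successor in Z. Already a fixed point.
Sat(E[(a ∨ r) U ¬b]) = {s1, s2, s3, s4, s5}
AF E[(a ∨ r) U ¬b]: least fixpoint, start Z0 = {s1, s2, s3, s4, s5}, add states with every successor in Z. Already a fixed point.
Sat(AF E[(a ∨ r) U ¬b]) = {s1, s2, s3, s4, s5}

{s1, s2, s3, s4, s5}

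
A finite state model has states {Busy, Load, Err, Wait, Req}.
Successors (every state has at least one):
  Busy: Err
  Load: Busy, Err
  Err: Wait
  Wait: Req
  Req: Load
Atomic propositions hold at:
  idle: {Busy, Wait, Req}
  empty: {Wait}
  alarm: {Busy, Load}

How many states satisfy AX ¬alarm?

Sat(¬alarm) = {Err, Wait, Req}
Sat(AX ¬alarm) = {s : every successor in {Err, Wait, Req}} = {Busy, Err, Wait}
|Sat(AX ¬alarm)| = |{Busy, Err, Wait}| = 3.

3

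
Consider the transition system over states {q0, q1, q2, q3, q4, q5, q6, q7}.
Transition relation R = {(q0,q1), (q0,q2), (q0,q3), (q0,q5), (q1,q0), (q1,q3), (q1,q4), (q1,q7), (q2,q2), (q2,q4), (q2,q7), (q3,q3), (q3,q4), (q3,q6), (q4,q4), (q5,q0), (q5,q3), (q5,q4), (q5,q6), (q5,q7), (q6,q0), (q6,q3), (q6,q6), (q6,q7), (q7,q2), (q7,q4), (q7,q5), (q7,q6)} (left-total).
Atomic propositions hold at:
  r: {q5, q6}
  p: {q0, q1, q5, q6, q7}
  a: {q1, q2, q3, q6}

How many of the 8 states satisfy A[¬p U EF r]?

Sat(¬p) = {q2, q3, q4}
EF r: least fixpoint, start Z0 = {q5, q6}, add states with some successor in Z. Z1 = {q0, q3, q5, q6, q7}; Z2 = {q0, q1, q2, q3, q5, q6, q7}; fixed.
Sat(EF r) = {q0, q1, q2, q3, q5, q6, q7}
A[¬p U EF r]: least fixpoint, start Z0 = Sat(EF r) = {q0, q1, q2, q3, q5, q6, q7}, add states in Sat(¬p) with every successor in Z. Already a fixed point.
Sat(A[¬p U EF r]) = {q0, q1, q2, q3, q5, q6, q7}
|Sat(A[¬p U EF r])| = |{q0, q1, q2, q3, q5, q6, q7}| = 7.

7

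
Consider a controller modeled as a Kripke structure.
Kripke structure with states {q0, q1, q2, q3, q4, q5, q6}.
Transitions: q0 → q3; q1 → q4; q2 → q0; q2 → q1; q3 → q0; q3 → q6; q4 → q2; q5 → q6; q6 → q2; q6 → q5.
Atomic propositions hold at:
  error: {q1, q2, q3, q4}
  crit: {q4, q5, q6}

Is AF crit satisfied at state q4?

Yes

AF crit: least fixpoint, start Z0 = {q4, q5, q6}, add states with every successor in Z. Z1 = {q1, q4, q5, q6}; fixed.
Sat(AF crit) = {q1, q4, q5, q6}
q4 ∈ Sat(AF crit) = {q1, q4, q5, q6}, so the formula holds at q4.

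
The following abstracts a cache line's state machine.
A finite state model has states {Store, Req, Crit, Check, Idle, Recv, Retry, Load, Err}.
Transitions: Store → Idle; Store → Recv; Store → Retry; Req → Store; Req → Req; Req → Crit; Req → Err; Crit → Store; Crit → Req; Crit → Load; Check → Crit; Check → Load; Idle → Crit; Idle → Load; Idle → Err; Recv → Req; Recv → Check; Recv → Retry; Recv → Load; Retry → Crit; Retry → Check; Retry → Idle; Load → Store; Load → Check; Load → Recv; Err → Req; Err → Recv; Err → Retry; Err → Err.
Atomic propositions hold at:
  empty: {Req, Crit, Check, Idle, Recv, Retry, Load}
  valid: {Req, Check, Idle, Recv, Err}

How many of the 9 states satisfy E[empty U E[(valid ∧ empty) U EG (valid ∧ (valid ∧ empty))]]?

7

Sat(valid ∧ empty) = {Req, Check, Idle, Recv}
Sat(valid ∧ (valid ∧ empty)) = {Req, Check, Idle, Recv}
EG (valid ∧ (valid ∧ empty)): greatest fixpoint, start Z0 = {Req, Check, Idle, Recv}, keep only states in Sat with some successor in Z. Z1 = {Req, Recv}; fixed.
Sat(EG (valid ∧ (valid ∧ empty))) = {Req, Recv}
E[(valid ∧ empty) U EG (valid ∧ (valid ∧ empty))]: least fixpoint, start Z0 = Sat(EG (valid ∧ (valid ∧ empty))) = {Req, Recv}, add states in Sat(valid ∧ empty) with some successor in Z. Already a fixed point.
Sat(E[(valid ∧ empty) U EG (valid ∧ (valid ∧ empty))]) = {Req, Recv}
E[empty U E[(valid ∧ empty) U EG (valid ∧ (valid ∧ empty))]]: least fixpoint, start Z0 = Sat(E[(valid ∧ empty) U EG (valid ∧ (valid ∧ empty))]) = {Req, Recv}, add states in Sat(empty) with some successor in Z. Z1 = {Req, Crit, Recv, Load}; Z2 = {Req, Crit, Check, Idle, Recv, Retry, Load}; fixed.
Sat(E[empty U E[(valid ∧ empty) U EG (valid ∧ (valid ∧ empty))]]) = {Req, Crit, Check, Idle, Recv, Retry, Load}
|Sat(E[empty U E[(valid ∧ empty) U EG (valid ∧ (valid ∧ empty))]])| = |{Req, Crit, Check, Idle, Recv, Retry, Load}| = 7.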